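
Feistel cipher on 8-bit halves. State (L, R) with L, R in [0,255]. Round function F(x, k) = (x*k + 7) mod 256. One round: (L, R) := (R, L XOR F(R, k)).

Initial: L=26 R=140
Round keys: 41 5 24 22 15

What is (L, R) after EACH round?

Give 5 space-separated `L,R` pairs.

Round 1 (k=41): L=140 R=105
Round 2 (k=5): L=105 R=152
Round 3 (k=24): L=152 R=46
Round 4 (k=22): L=46 R=99
Round 5 (k=15): L=99 R=250

Answer: 140,105 105,152 152,46 46,99 99,250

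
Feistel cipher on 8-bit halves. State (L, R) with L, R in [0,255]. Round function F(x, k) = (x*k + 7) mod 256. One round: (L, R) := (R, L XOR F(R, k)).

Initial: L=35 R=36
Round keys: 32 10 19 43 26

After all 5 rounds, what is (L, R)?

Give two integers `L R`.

Round 1 (k=32): L=36 R=164
Round 2 (k=10): L=164 R=75
Round 3 (k=19): L=75 R=60
Round 4 (k=43): L=60 R=80
Round 5 (k=26): L=80 R=27

Answer: 80 27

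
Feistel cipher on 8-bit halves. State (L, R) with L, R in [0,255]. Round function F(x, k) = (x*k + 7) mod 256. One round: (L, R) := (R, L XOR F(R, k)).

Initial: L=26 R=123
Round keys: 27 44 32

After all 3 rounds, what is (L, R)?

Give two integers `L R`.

Answer: 4 157

Derivation:
Round 1 (k=27): L=123 R=26
Round 2 (k=44): L=26 R=4
Round 3 (k=32): L=4 R=157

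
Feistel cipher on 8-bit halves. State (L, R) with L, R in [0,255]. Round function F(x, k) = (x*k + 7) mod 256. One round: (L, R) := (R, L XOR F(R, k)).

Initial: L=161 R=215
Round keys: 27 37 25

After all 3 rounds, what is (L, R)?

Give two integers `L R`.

Round 1 (k=27): L=215 R=21
Round 2 (k=37): L=21 R=199
Round 3 (k=25): L=199 R=99

Answer: 199 99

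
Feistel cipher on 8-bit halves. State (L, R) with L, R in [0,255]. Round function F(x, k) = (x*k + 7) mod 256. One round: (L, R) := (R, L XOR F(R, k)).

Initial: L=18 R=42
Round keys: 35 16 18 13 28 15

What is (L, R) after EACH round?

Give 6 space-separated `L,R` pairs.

Round 1 (k=35): L=42 R=215
Round 2 (k=16): L=215 R=93
Round 3 (k=18): L=93 R=70
Round 4 (k=13): L=70 R=200
Round 5 (k=28): L=200 R=161
Round 6 (k=15): L=161 R=190

Answer: 42,215 215,93 93,70 70,200 200,161 161,190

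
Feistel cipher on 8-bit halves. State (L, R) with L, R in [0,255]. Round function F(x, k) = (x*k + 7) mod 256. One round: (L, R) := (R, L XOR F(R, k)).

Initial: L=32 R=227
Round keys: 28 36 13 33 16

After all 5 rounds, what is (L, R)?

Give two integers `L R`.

Answer: 35 59

Derivation:
Round 1 (k=28): L=227 R=251
Round 2 (k=36): L=251 R=176
Round 3 (k=13): L=176 R=12
Round 4 (k=33): L=12 R=35
Round 5 (k=16): L=35 R=59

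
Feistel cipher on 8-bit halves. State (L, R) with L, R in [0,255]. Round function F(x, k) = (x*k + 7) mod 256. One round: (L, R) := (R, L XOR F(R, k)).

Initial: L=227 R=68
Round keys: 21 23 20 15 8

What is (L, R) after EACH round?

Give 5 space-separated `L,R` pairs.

Answer: 68,120 120,139 139,155 155,151 151,36

Derivation:
Round 1 (k=21): L=68 R=120
Round 2 (k=23): L=120 R=139
Round 3 (k=20): L=139 R=155
Round 4 (k=15): L=155 R=151
Round 5 (k=8): L=151 R=36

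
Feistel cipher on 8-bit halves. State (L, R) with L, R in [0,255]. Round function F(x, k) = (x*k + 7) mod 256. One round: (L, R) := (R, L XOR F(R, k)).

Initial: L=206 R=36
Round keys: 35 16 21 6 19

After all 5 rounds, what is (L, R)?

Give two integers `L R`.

Answer: 58 158

Derivation:
Round 1 (k=35): L=36 R=61
Round 2 (k=16): L=61 R=243
Round 3 (k=21): L=243 R=203
Round 4 (k=6): L=203 R=58
Round 5 (k=19): L=58 R=158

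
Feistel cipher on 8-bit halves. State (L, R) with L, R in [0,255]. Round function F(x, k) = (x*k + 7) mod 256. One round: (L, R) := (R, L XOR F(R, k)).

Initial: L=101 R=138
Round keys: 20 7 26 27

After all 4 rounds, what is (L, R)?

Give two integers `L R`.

Round 1 (k=20): L=138 R=170
Round 2 (k=7): L=170 R=39
Round 3 (k=26): L=39 R=87
Round 4 (k=27): L=87 R=19

Answer: 87 19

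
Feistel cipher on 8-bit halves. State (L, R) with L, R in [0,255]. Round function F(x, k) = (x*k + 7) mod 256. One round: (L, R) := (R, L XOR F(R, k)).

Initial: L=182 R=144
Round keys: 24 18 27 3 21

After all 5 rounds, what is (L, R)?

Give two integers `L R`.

Round 1 (k=24): L=144 R=49
Round 2 (k=18): L=49 R=233
Round 3 (k=27): L=233 R=171
Round 4 (k=3): L=171 R=225
Round 5 (k=21): L=225 R=215

Answer: 225 215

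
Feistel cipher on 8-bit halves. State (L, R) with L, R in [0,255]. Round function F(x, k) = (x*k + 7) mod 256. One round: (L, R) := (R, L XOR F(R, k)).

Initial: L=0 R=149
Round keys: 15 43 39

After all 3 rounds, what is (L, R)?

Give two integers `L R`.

Answer: 8 253

Derivation:
Round 1 (k=15): L=149 R=194
Round 2 (k=43): L=194 R=8
Round 3 (k=39): L=8 R=253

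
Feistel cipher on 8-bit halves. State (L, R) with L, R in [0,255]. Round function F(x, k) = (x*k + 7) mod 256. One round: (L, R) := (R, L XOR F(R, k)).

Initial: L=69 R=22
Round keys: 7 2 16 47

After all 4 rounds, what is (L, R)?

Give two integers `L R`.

Round 1 (k=7): L=22 R=228
Round 2 (k=2): L=228 R=217
Round 3 (k=16): L=217 R=115
Round 4 (k=47): L=115 R=253

Answer: 115 253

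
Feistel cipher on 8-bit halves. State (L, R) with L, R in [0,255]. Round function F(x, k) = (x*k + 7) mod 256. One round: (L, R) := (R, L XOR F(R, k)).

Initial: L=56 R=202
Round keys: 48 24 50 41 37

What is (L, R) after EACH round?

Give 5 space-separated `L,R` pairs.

Answer: 202,223 223,37 37,158 158,112 112,169

Derivation:
Round 1 (k=48): L=202 R=223
Round 2 (k=24): L=223 R=37
Round 3 (k=50): L=37 R=158
Round 4 (k=41): L=158 R=112
Round 5 (k=37): L=112 R=169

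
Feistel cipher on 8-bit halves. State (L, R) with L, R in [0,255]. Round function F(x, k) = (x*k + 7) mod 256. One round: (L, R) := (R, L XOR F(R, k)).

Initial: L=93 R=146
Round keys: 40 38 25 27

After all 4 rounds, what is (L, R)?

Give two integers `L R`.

Round 1 (k=40): L=146 R=138
Round 2 (k=38): L=138 R=17
Round 3 (k=25): L=17 R=58
Round 4 (k=27): L=58 R=52

Answer: 58 52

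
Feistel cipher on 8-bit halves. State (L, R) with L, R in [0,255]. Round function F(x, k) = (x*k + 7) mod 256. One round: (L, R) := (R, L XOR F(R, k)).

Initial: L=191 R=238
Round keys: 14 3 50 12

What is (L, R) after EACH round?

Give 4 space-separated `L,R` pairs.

Round 1 (k=14): L=238 R=180
Round 2 (k=3): L=180 R=205
Round 3 (k=50): L=205 R=165
Round 4 (k=12): L=165 R=14

Answer: 238,180 180,205 205,165 165,14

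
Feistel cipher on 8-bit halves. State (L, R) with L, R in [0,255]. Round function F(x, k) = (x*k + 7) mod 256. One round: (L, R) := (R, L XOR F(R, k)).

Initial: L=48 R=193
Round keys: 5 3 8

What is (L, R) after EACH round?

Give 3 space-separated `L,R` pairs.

Round 1 (k=5): L=193 R=252
Round 2 (k=3): L=252 R=58
Round 3 (k=8): L=58 R=43

Answer: 193,252 252,58 58,43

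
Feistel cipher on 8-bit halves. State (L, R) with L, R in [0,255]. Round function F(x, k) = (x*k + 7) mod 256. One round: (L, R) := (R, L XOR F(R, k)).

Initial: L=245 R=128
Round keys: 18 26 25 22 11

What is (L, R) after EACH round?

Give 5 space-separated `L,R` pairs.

Answer: 128,242 242,27 27,88 88,140 140,83

Derivation:
Round 1 (k=18): L=128 R=242
Round 2 (k=26): L=242 R=27
Round 3 (k=25): L=27 R=88
Round 4 (k=22): L=88 R=140
Round 5 (k=11): L=140 R=83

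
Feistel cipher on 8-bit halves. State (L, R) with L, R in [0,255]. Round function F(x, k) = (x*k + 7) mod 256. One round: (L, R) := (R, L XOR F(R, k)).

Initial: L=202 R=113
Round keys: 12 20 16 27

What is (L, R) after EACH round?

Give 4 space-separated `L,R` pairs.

Answer: 113,153 153,138 138,62 62,27

Derivation:
Round 1 (k=12): L=113 R=153
Round 2 (k=20): L=153 R=138
Round 3 (k=16): L=138 R=62
Round 4 (k=27): L=62 R=27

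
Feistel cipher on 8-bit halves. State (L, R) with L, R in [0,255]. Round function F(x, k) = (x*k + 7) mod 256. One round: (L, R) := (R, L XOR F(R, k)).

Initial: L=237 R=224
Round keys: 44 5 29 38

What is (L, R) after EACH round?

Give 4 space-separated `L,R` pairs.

Round 1 (k=44): L=224 R=106
Round 2 (k=5): L=106 R=249
Round 3 (k=29): L=249 R=86
Round 4 (k=38): L=86 R=50

Answer: 224,106 106,249 249,86 86,50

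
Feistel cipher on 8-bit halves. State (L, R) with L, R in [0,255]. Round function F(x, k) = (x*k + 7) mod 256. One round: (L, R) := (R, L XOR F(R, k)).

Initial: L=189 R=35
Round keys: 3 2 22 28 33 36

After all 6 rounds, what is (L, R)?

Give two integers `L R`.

Round 1 (k=3): L=35 R=205
Round 2 (k=2): L=205 R=130
Round 3 (k=22): L=130 R=254
Round 4 (k=28): L=254 R=77
Round 5 (k=33): L=77 R=10
Round 6 (k=36): L=10 R=34

Answer: 10 34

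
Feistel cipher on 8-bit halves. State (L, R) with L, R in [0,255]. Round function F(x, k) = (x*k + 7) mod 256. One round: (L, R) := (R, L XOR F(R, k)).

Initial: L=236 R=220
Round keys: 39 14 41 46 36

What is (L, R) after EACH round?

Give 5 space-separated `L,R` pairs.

Answer: 220,103 103,117 117,163 163,36 36,180

Derivation:
Round 1 (k=39): L=220 R=103
Round 2 (k=14): L=103 R=117
Round 3 (k=41): L=117 R=163
Round 4 (k=46): L=163 R=36
Round 5 (k=36): L=36 R=180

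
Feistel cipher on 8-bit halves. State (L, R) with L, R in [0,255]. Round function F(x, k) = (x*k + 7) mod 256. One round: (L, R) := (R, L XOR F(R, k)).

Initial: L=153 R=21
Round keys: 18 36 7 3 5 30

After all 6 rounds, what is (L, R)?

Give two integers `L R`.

Round 1 (k=18): L=21 R=24
Round 2 (k=36): L=24 R=114
Round 3 (k=7): L=114 R=61
Round 4 (k=3): L=61 R=204
Round 5 (k=5): L=204 R=62
Round 6 (k=30): L=62 R=135

Answer: 62 135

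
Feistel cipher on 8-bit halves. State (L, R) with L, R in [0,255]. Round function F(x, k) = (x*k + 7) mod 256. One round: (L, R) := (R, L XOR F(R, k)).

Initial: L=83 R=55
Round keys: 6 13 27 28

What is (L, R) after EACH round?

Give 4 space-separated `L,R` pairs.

Answer: 55,2 2,22 22,91 91,237

Derivation:
Round 1 (k=6): L=55 R=2
Round 2 (k=13): L=2 R=22
Round 3 (k=27): L=22 R=91
Round 4 (k=28): L=91 R=237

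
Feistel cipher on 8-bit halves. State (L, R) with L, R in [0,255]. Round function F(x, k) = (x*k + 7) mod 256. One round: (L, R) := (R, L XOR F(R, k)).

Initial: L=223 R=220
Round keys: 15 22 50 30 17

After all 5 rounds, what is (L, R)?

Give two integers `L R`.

Round 1 (k=15): L=220 R=52
Round 2 (k=22): L=52 R=163
Round 3 (k=50): L=163 R=233
Round 4 (k=30): L=233 R=246
Round 5 (k=17): L=246 R=180

Answer: 246 180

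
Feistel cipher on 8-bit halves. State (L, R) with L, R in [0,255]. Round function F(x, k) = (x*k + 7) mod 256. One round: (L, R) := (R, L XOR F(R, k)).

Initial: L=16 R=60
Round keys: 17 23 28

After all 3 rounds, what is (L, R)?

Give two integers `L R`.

Answer: 128 20

Derivation:
Round 1 (k=17): L=60 R=19
Round 2 (k=23): L=19 R=128
Round 3 (k=28): L=128 R=20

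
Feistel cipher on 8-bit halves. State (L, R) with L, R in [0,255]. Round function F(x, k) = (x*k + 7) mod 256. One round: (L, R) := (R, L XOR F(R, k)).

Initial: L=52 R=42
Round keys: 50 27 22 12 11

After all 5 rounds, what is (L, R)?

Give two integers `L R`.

Round 1 (k=50): L=42 R=15
Round 2 (k=27): L=15 R=182
Round 3 (k=22): L=182 R=164
Round 4 (k=12): L=164 R=1
Round 5 (k=11): L=1 R=182

Answer: 1 182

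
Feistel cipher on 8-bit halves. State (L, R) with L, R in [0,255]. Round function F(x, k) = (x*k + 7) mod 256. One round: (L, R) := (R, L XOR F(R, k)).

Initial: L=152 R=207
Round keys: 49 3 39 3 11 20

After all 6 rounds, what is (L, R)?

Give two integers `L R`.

Round 1 (k=49): L=207 R=62
Round 2 (k=3): L=62 R=14
Round 3 (k=39): L=14 R=23
Round 4 (k=3): L=23 R=66
Round 5 (k=11): L=66 R=202
Round 6 (k=20): L=202 R=141

Answer: 202 141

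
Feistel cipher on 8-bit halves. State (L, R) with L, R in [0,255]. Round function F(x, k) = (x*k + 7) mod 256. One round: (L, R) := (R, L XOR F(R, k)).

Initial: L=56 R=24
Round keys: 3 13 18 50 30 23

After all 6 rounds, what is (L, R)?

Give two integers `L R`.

Round 1 (k=3): L=24 R=119
Round 2 (k=13): L=119 R=10
Round 3 (k=18): L=10 R=204
Round 4 (k=50): L=204 R=213
Round 5 (k=30): L=213 R=49
Round 6 (k=23): L=49 R=187

Answer: 49 187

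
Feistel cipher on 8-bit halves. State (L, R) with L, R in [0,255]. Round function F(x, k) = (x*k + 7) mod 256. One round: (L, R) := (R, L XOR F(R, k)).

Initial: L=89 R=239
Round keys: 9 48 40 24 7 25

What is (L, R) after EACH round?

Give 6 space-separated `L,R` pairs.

Answer: 239,55 55,184 184,240 240,63 63,48 48,136

Derivation:
Round 1 (k=9): L=239 R=55
Round 2 (k=48): L=55 R=184
Round 3 (k=40): L=184 R=240
Round 4 (k=24): L=240 R=63
Round 5 (k=7): L=63 R=48
Round 6 (k=25): L=48 R=136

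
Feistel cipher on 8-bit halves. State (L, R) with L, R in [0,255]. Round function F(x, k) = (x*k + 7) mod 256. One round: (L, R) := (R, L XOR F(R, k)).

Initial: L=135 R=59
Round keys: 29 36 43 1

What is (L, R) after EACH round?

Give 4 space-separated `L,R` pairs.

Answer: 59,49 49,208 208,198 198,29

Derivation:
Round 1 (k=29): L=59 R=49
Round 2 (k=36): L=49 R=208
Round 3 (k=43): L=208 R=198
Round 4 (k=1): L=198 R=29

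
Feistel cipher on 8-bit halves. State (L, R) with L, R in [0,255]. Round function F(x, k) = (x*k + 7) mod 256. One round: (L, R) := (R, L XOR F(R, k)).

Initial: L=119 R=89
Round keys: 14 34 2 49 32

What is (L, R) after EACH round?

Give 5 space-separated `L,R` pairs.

Round 1 (k=14): L=89 R=146
Round 2 (k=34): L=146 R=50
Round 3 (k=2): L=50 R=249
Round 4 (k=49): L=249 R=130
Round 5 (k=32): L=130 R=190

Answer: 89,146 146,50 50,249 249,130 130,190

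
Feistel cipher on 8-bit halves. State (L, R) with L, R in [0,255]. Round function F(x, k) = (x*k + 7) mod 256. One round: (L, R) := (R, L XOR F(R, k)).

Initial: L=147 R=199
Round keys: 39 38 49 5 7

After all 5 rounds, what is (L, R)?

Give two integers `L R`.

Answer: 51 50

Derivation:
Round 1 (k=39): L=199 R=203
Round 2 (k=38): L=203 R=238
Round 3 (k=49): L=238 R=94
Round 4 (k=5): L=94 R=51
Round 5 (k=7): L=51 R=50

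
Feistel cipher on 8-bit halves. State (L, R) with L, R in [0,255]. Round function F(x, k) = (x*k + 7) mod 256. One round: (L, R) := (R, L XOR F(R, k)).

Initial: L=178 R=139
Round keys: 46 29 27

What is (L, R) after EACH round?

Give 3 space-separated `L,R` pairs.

Round 1 (k=46): L=139 R=179
Round 2 (k=29): L=179 R=197
Round 3 (k=27): L=197 R=125

Answer: 139,179 179,197 197,125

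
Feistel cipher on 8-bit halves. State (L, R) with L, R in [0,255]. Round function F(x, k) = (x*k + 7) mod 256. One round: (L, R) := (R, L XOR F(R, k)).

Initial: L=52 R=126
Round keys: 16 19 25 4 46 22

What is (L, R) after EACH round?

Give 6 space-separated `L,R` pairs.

Round 1 (k=16): L=126 R=211
Round 2 (k=19): L=211 R=206
Round 3 (k=25): L=206 R=246
Round 4 (k=4): L=246 R=17
Round 5 (k=46): L=17 R=227
Round 6 (k=22): L=227 R=152

Answer: 126,211 211,206 206,246 246,17 17,227 227,152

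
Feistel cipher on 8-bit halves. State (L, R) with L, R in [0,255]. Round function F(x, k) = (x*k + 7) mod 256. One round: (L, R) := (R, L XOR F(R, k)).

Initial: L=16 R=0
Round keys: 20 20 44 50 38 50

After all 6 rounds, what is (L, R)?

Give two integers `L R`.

Round 1 (k=20): L=0 R=23
Round 2 (k=20): L=23 R=211
Round 3 (k=44): L=211 R=92
Round 4 (k=50): L=92 R=44
Round 5 (k=38): L=44 R=211
Round 6 (k=50): L=211 R=17

Answer: 211 17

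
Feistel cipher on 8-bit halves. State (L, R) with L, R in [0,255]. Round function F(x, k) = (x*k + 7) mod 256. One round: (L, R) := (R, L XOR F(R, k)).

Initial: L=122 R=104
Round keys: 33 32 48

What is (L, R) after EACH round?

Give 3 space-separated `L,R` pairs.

Answer: 104,21 21,207 207,194

Derivation:
Round 1 (k=33): L=104 R=21
Round 2 (k=32): L=21 R=207
Round 3 (k=48): L=207 R=194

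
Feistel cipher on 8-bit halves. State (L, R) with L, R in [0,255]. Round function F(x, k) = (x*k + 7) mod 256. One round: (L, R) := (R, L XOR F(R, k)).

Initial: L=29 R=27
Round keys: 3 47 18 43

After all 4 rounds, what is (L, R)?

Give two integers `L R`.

Round 1 (k=3): L=27 R=69
Round 2 (k=47): L=69 R=169
Round 3 (k=18): L=169 R=172
Round 4 (k=43): L=172 R=66

Answer: 172 66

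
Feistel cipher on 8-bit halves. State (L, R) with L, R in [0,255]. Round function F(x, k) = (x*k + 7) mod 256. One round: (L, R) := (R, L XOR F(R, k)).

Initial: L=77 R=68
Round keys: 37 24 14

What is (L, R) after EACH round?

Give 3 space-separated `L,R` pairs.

Round 1 (k=37): L=68 R=150
Round 2 (k=24): L=150 R=83
Round 3 (k=14): L=83 R=7

Answer: 68,150 150,83 83,7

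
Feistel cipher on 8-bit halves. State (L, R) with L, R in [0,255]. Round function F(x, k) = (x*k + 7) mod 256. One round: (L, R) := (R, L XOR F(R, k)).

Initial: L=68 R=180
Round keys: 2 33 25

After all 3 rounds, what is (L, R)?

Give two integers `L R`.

Answer: 38 150

Derivation:
Round 1 (k=2): L=180 R=43
Round 2 (k=33): L=43 R=38
Round 3 (k=25): L=38 R=150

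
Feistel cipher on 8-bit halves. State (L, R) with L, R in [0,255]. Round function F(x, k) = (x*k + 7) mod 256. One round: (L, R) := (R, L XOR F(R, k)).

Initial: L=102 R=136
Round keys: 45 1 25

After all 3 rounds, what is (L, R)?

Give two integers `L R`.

Round 1 (k=45): L=136 R=137
Round 2 (k=1): L=137 R=24
Round 3 (k=25): L=24 R=214

Answer: 24 214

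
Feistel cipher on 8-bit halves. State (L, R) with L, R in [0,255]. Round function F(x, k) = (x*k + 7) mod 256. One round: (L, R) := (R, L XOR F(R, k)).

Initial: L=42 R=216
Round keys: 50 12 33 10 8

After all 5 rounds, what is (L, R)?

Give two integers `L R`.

Answer: 198 8

Derivation:
Round 1 (k=50): L=216 R=29
Round 2 (k=12): L=29 R=187
Round 3 (k=33): L=187 R=63
Round 4 (k=10): L=63 R=198
Round 5 (k=8): L=198 R=8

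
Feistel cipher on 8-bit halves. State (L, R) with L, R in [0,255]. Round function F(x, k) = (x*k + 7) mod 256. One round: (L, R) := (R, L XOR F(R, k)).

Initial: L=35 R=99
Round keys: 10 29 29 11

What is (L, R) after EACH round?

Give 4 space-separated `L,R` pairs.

Round 1 (k=10): L=99 R=198
Round 2 (k=29): L=198 R=22
Round 3 (k=29): L=22 R=67
Round 4 (k=11): L=67 R=254

Answer: 99,198 198,22 22,67 67,254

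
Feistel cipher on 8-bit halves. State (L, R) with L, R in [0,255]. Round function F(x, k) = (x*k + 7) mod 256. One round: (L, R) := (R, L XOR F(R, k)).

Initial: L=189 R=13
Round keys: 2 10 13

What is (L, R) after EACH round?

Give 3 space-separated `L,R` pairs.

Answer: 13,156 156,18 18,109

Derivation:
Round 1 (k=2): L=13 R=156
Round 2 (k=10): L=156 R=18
Round 3 (k=13): L=18 R=109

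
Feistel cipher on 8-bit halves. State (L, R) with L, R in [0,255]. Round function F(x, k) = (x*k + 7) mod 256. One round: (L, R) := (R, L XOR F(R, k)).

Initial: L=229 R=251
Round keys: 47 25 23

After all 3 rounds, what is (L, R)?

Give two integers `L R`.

Answer: 163 85

Derivation:
Round 1 (k=47): L=251 R=249
Round 2 (k=25): L=249 R=163
Round 3 (k=23): L=163 R=85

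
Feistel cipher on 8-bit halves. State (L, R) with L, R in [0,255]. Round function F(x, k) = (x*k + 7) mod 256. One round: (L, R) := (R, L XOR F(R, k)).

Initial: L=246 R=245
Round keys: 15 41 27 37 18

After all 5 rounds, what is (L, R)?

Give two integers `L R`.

Answer: 158 246

Derivation:
Round 1 (k=15): L=245 R=148
Round 2 (k=41): L=148 R=78
Round 3 (k=27): L=78 R=213
Round 4 (k=37): L=213 R=158
Round 5 (k=18): L=158 R=246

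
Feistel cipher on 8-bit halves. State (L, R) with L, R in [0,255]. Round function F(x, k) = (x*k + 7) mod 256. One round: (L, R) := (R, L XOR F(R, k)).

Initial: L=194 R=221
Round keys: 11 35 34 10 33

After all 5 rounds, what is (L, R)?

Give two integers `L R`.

Round 1 (k=11): L=221 R=68
Round 2 (k=35): L=68 R=142
Round 3 (k=34): L=142 R=167
Round 4 (k=10): L=167 R=3
Round 5 (k=33): L=3 R=205

Answer: 3 205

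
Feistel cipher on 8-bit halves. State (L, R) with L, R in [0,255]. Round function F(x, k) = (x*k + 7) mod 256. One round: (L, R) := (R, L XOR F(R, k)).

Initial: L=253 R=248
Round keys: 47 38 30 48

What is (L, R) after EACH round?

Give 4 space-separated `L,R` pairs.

Answer: 248,114 114,11 11,35 35,156

Derivation:
Round 1 (k=47): L=248 R=114
Round 2 (k=38): L=114 R=11
Round 3 (k=30): L=11 R=35
Round 4 (k=48): L=35 R=156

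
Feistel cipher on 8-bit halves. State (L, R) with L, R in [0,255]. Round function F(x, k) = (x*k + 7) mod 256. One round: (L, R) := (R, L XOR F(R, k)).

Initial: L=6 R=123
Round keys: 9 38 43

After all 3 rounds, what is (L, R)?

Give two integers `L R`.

Answer: 212 255

Derivation:
Round 1 (k=9): L=123 R=92
Round 2 (k=38): L=92 R=212
Round 3 (k=43): L=212 R=255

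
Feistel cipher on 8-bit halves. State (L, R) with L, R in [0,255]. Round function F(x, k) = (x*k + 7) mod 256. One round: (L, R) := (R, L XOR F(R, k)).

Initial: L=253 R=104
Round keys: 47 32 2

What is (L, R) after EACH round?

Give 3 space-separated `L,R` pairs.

Round 1 (k=47): L=104 R=226
Round 2 (k=32): L=226 R=47
Round 3 (k=2): L=47 R=135

Answer: 104,226 226,47 47,135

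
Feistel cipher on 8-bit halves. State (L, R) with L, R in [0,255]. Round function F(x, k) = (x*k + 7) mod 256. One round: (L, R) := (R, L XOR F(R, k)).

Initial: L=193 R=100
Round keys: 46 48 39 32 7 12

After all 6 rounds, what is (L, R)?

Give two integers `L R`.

Answer: 33 23

Derivation:
Round 1 (k=46): L=100 R=62
Round 2 (k=48): L=62 R=195
Round 3 (k=39): L=195 R=130
Round 4 (k=32): L=130 R=132
Round 5 (k=7): L=132 R=33
Round 6 (k=12): L=33 R=23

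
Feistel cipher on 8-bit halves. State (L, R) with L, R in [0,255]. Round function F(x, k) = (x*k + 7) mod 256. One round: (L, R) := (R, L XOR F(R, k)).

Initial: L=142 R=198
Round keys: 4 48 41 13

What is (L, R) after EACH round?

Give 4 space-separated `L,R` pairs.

Round 1 (k=4): L=198 R=145
Round 2 (k=48): L=145 R=241
Round 3 (k=41): L=241 R=49
Round 4 (k=13): L=49 R=117

Answer: 198,145 145,241 241,49 49,117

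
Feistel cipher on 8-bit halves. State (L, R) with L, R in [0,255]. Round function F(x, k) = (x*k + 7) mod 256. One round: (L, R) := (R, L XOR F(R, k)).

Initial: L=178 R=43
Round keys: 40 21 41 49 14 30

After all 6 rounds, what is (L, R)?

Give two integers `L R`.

Answer: 50 198

Derivation:
Round 1 (k=40): L=43 R=13
Round 2 (k=21): L=13 R=51
Round 3 (k=41): L=51 R=63
Round 4 (k=49): L=63 R=37
Round 5 (k=14): L=37 R=50
Round 6 (k=30): L=50 R=198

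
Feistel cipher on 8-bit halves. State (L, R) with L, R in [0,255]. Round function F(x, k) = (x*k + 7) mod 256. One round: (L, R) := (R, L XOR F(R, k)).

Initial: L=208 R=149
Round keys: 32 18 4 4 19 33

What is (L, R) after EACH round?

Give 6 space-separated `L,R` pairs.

Answer: 149,119 119,240 240,176 176,55 55,172 172,4

Derivation:
Round 1 (k=32): L=149 R=119
Round 2 (k=18): L=119 R=240
Round 3 (k=4): L=240 R=176
Round 4 (k=4): L=176 R=55
Round 5 (k=19): L=55 R=172
Round 6 (k=33): L=172 R=4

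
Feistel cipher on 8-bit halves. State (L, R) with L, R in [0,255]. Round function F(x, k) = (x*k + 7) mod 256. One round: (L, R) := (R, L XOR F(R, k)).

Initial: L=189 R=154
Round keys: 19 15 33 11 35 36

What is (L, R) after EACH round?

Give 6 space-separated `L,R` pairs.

Answer: 154,200 200,37 37,4 4,22 22,13 13,205

Derivation:
Round 1 (k=19): L=154 R=200
Round 2 (k=15): L=200 R=37
Round 3 (k=33): L=37 R=4
Round 4 (k=11): L=4 R=22
Round 5 (k=35): L=22 R=13
Round 6 (k=36): L=13 R=205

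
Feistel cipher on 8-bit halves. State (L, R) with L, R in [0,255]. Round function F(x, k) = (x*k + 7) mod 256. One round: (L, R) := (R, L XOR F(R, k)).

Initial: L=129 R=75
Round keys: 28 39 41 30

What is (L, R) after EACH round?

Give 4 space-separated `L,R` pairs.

Round 1 (k=28): L=75 R=186
Round 2 (k=39): L=186 R=22
Round 3 (k=41): L=22 R=55
Round 4 (k=30): L=55 R=111

Answer: 75,186 186,22 22,55 55,111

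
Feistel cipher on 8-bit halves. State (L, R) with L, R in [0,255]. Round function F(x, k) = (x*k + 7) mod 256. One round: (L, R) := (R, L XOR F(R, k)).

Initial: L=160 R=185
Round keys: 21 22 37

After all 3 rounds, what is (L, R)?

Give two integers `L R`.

Answer: 6 113

Derivation:
Round 1 (k=21): L=185 R=148
Round 2 (k=22): L=148 R=6
Round 3 (k=37): L=6 R=113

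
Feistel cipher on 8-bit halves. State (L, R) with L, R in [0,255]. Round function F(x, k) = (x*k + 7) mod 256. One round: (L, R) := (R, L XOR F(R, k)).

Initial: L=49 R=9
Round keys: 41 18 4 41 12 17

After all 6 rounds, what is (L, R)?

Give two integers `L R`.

Answer: 13 193

Derivation:
Round 1 (k=41): L=9 R=73
Round 2 (k=18): L=73 R=32
Round 3 (k=4): L=32 R=206
Round 4 (k=41): L=206 R=37
Round 5 (k=12): L=37 R=13
Round 6 (k=17): L=13 R=193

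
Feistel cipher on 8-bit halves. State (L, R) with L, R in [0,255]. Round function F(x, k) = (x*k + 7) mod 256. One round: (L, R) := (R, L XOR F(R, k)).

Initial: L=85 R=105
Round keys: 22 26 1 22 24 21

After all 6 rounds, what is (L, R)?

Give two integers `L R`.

Round 1 (k=22): L=105 R=88
Round 2 (k=26): L=88 R=158
Round 3 (k=1): L=158 R=253
Round 4 (k=22): L=253 R=91
Round 5 (k=24): L=91 R=114
Round 6 (k=21): L=114 R=58

Answer: 114 58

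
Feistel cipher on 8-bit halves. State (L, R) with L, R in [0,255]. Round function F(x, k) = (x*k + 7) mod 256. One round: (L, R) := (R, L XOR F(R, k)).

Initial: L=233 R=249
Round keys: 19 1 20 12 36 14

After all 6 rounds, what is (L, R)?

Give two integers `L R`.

Answer: 191 149

Derivation:
Round 1 (k=19): L=249 R=107
Round 2 (k=1): L=107 R=139
Round 3 (k=20): L=139 R=136
Round 4 (k=12): L=136 R=236
Round 5 (k=36): L=236 R=191
Round 6 (k=14): L=191 R=149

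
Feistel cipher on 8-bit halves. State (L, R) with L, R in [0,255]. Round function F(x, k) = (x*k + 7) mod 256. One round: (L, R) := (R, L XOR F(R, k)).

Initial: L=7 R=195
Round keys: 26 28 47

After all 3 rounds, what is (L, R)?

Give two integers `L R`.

Round 1 (k=26): L=195 R=210
Round 2 (k=28): L=210 R=60
Round 3 (k=47): L=60 R=217

Answer: 60 217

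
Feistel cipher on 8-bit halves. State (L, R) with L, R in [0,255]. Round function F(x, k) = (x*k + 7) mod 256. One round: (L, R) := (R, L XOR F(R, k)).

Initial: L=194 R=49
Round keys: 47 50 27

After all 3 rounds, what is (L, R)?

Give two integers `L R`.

Answer: 126 149

Derivation:
Round 1 (k=47): L=49 R=196
Round 2 (k=50): L=196 R=126
Round 3 (k=27): L=126 R=149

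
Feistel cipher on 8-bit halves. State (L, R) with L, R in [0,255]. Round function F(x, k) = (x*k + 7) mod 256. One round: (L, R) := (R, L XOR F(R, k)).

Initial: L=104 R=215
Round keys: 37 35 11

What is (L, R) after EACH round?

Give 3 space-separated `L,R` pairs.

Answer: 215,114 114,74 74,71

Derivation:
Round 1 (k=37): L=215 R=114
Round 2 (k=35): L=114 R=74
Round 3 (k=11): L=74 R=71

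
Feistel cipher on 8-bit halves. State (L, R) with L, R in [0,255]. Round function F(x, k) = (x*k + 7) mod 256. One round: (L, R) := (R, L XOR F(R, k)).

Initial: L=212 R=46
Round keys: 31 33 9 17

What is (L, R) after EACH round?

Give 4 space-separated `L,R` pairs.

Round 1 (k=31): L=46 R=77
Round 2 (k=33): L=77 R=218
Round 3 (k=9): L=218 R=252
Round 4 (k=17): L=252 R=25

Answer: 46,77 77,218 218,252 252,25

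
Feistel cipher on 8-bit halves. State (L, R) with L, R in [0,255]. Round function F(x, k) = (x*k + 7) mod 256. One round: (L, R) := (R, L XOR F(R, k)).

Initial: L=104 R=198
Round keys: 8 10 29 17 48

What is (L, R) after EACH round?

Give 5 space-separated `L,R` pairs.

Round 1 (k=8): L=198 R=95
Round 2 (k=10): L=95 R=123
Round 3 (k=29): L=123 R=169
Round 4 (k=17): L=169 R=59
Round 5 (k=48): L=59 R=190

Answer: 198,95 95,123 123,169 169,59 59,190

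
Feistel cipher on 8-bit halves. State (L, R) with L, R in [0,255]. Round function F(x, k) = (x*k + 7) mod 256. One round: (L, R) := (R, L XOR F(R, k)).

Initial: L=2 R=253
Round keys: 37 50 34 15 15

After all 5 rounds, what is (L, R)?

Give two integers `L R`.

Answer: 104 22

Derivation:
Round 1 (k=37): L=253 R=154
Round 2 (k=50): L=154 R=230
Round 3 (k=34): L=230 R=9
Round 4 (k=15): L=9 R=104
Round 5 (k=15): L=104 R=22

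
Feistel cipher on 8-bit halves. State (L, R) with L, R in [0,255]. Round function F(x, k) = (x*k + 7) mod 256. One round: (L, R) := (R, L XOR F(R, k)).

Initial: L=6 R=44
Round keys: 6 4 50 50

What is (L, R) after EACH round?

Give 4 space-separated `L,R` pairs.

Answer: 44,9 9,7 7,108 108,24

Derivation:
Round 1 (k=6): L=44 R=9
Round 2 (k=4): L=9 R=7
Round 3 (k=50): L=7 R=108
Round 4 (k=50): L=108 R=24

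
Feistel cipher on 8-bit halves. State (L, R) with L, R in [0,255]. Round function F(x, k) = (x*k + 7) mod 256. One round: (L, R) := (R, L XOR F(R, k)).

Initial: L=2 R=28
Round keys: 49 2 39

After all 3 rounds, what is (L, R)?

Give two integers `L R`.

Round 1 (k=49): L=28 R=97
Round 2 (k=2): L=97 R=213
Round 3 (k=39): L=213 R=27

Answer: 213 27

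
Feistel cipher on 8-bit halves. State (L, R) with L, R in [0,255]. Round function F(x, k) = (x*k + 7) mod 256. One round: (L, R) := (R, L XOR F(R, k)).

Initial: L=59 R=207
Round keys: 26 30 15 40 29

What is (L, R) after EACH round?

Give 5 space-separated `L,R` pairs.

Answer: 207,54 54,148 148,133 133,91 91,211

Derivation:
Round 1 (k=26): L=207 R=54
Round 2 (k=30): L=54 R=148
Round 3 (k=15): L=148 R=133
Round 4 (k=40): L=133 R=91
Round 5 (k=29): L=91 R=211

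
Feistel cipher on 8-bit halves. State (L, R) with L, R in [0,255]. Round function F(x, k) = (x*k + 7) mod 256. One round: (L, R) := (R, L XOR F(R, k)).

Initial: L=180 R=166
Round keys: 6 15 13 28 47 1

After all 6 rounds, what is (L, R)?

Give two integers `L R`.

Round 1 (k=6): L=166 R=95
Round 2 (k=15): L=95 R=62
Round 3 (k=13): L=62 R=114
Round 4 (k=28): L=114 R=65
Round 5 (k=47): L=65 R=132
Round 6 (k=1): L=132 R=202

Answer: 132 202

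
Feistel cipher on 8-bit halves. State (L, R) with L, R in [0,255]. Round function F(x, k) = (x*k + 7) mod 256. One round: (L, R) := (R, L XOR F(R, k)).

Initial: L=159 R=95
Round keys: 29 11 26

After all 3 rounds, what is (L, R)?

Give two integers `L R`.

Round 1 (k=29): L=95 R=85
Round 2 (k=11): L=85 R=241
Round 3 (k=26): L=241 R=212

Answer: 241 212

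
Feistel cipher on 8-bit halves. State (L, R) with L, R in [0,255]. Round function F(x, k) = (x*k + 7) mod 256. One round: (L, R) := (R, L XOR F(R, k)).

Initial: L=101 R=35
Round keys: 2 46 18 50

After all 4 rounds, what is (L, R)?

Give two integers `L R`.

Answer: 71 241

Derivation:
Round 1 (k=2): L=35 R=40
Round 2 (k=46): L=40 R=20
Round 3 (k=18): L=20 R=71
Round 4 (k=50): L=71 R=241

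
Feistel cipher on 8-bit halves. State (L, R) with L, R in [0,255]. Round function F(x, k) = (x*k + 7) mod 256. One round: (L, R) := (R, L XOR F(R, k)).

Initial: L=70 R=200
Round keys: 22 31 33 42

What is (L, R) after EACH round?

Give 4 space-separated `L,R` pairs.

Round 1 (k=22): L=200 R=113
Round 2 (k=31): L=113 R=126
Round 3 (k=33): L=126 R=52
Round 4 (k=42): L=52 R=241

Answer: 200,113 113,126 126,52 52,241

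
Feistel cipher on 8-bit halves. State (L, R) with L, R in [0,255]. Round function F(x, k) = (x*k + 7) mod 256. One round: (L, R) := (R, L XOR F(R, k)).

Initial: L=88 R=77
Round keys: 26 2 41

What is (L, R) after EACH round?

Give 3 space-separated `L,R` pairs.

Answer: 77,129 129,68 68,106

Derivation:
Round 1 (k=26): L=77 R=129
Round 2 (k=2): L=129 R=68
Round 3 (k=41): L=68 R=106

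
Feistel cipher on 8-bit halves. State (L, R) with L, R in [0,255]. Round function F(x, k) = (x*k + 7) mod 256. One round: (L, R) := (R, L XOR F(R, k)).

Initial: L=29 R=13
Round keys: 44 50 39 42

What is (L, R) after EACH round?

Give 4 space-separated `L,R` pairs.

Answer: 13,94 94,110 110,151 151,163

Derivation:
Round 1 (k=44): L=13 R=94
Round 2 (k=50): L=94 R=110
Round 3 (k=39): L=110 R=151
Round 4 (k=42): L=151 R=163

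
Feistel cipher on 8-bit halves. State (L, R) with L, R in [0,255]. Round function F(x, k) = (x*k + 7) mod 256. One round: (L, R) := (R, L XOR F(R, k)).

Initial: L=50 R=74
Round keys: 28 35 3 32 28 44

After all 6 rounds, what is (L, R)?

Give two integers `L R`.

Round 1 (k=28): L=74 R=45
Round 2 (k=35): L=45 R=100
Round 3 (k=3): L=100 R=30
Round 4 (k=32): L=30 R=163
Round 5 (k=28): L=163 R=197
Round 6 (k=44): L=197 R=64

Answer: 197 64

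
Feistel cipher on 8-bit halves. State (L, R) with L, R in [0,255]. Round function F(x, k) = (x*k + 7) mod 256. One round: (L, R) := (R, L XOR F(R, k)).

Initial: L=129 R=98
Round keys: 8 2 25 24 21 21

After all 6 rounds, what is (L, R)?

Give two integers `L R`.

Answer: 35 32

Derivation:
Round 1 (k=8): L=98 R=150
Round 2 (k=2): L=150 R=81
Round 3 (k=25): L=81 R=102
Round 4 (k=24): L=102 R=198
Round 5 (k=21): L=198 R=35
Round 6 (k=21): L=35 R=32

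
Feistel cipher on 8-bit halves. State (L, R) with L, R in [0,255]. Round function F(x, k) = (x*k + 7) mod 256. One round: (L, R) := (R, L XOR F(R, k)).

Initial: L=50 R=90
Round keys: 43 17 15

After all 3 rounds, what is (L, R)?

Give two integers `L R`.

Round 1 (k=43): L=90 R=23
Round 2 (k=17): L=23 R=212
Round 3 (k=15): L=212 R=100

Answer: 212 100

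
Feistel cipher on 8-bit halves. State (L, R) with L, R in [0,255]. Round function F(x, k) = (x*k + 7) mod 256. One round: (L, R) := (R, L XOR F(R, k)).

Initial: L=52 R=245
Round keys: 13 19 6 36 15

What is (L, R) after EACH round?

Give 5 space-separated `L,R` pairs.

Round 1 (k=13): L=245 R=76
Round 2 (k=19): L=76 R=94
Round 3 (k=6): L=94 R=119
Round 4 (k=36): L=119 R=157
Round 5 (k=15): L=157 R=77

Answer: 245,76 76,94 94,119 119,157 157,77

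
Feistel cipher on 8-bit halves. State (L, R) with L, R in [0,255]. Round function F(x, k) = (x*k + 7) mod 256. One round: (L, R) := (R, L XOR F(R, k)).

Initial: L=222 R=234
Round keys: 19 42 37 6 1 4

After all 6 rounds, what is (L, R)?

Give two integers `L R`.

Answer: 240 69

Derivation:
Round 1 (k=19): L=234 R=187
Round 2 (k=42): L=187 R=95
Round 3 (k=37): L=95 R=121
Round 4 (k=6): L=121 R=130
Round 5 (k=1): L=130 R=240
Round 6 (k=4): L=240 R=69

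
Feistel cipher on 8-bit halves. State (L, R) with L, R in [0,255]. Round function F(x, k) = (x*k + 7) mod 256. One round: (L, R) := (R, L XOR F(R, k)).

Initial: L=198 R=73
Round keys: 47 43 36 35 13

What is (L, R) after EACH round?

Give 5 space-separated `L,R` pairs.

Answer: 73,168 168,118 118,55 55,250 250,142

Derivation:
Round 1 (k=47): L=73 R=168
Round 2 (k=43): L=168 R=118
Round 3 (k=36): L=118 R=55
Round 4 (k=35): L=55 R=250
Round 5 (k=13): L=250 R=142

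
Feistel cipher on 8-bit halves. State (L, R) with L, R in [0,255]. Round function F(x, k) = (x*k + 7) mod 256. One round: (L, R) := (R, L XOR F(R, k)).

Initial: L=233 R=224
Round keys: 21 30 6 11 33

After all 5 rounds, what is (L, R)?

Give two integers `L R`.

Round 1 (k=21): L=224 R=142
Round 2 (k=30): L=142 R=75
Round 3 (k=6): L=75 R=71
Round 4 (k=11): L=71 R=95
Round 5 (k=33): L=95 R=1

Answer: 95 1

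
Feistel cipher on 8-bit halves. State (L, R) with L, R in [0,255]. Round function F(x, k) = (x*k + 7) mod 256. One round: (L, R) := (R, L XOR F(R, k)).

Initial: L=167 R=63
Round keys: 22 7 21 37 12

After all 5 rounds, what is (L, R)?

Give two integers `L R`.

Answer: 32 108

Derivation:
Round 1 (k=22): L=63 R=214
Round 2 (k=7): L=214 R=222
Round 3 (k=21): L=222 R=235
Round 4 (k=37): L=235 R=32
Round 5 (k=12): L=32 R=108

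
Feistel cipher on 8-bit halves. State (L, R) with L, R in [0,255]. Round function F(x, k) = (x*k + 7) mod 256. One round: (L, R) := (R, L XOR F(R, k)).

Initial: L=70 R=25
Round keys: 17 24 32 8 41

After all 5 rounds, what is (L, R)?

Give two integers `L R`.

Answer: 129 129

Derivation:
Round 1 (k=17): L=25 R=246
Round 2 (k=24): L=246 R=14
Round 3 (k=32): L=14 R=49
Round 4 (k=8): L=49 R=129
Round 5 (k=41): L=129 R=129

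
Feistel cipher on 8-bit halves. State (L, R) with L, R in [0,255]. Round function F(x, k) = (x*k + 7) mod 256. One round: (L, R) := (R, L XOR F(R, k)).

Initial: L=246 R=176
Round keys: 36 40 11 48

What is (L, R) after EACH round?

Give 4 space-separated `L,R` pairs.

Round 1 (k=36): L=176 R=49
Round 2 (k=40): L=49 R=31
Round 3 (k=11): L=31 R=109
Round 4 (k=48): L=109 R=104

Answer: 176,49 49,31 31,109 109,104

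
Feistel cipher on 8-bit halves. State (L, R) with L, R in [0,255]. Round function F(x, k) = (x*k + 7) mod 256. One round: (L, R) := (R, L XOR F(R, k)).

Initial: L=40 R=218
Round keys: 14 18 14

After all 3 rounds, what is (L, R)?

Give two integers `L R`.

Answer: 183 210

Derivation:
Round 1 (k=14): L=218 R=219
Round 2 (k=18): L=219 R=183
Round 3 (k=14): L=183 R=210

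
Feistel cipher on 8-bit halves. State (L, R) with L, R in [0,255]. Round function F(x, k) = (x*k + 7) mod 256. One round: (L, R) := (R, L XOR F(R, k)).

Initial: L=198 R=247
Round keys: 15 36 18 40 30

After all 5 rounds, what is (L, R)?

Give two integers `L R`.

Answer: 135 72

Derivation:
Round 1 (k=15): L=247 R=70
Round 2 (k=36): L=70 R=40
Round 3 (k=18): L=40 R=145
Round 4 (k=40): L=145 R=135
Round 5 (k=30): L=135 R=72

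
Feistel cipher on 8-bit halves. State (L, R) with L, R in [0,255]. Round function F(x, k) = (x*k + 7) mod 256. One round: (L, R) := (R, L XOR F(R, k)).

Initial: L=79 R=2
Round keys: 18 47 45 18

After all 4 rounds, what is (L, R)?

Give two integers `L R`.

Round 1 (k=18): L=2 R=100
Round 2 (k=47): L=100 R=97
Round 3 (k=45): L=97 R=112
Round 4 (k=18): L=112 R=134

Answer: 112 134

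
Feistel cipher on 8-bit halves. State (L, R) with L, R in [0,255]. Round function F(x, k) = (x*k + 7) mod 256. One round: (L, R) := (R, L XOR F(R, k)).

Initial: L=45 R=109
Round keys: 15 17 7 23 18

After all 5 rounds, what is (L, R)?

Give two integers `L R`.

Answer: 87 174

Derivation:
Round 1 (k=15): L=109 R=71
Round 2 (k=17): L=71 R=211
Round 3 (k=7): L=211 R=139
Round 4 (k=23): L=139 R=87
Round 5 (k=18): L=87 R=174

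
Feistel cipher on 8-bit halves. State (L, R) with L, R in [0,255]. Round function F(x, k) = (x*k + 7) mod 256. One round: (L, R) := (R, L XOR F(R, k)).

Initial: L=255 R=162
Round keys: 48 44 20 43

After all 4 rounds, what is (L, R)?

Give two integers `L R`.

Round 1 (k=48): L=162 R=152
Round 2 (k=44): L=152 R=133
Round 3 (k=20): L=133 R=243
Round 4 (k=43): L=243 R=93

Answer: 243 93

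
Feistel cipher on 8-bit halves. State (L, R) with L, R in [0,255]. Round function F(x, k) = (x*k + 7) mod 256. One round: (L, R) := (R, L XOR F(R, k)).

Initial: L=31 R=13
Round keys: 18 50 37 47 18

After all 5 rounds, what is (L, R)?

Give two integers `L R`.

Round 1 (k=18): L=13 R=238
Round 2 (k=50): L=238 R=142
Round 3 (k=37): L=142 R=99
Round 4 (k=47): L=99 R=186
Round 5 (k=18): L=186 R=120

Answer: 186 120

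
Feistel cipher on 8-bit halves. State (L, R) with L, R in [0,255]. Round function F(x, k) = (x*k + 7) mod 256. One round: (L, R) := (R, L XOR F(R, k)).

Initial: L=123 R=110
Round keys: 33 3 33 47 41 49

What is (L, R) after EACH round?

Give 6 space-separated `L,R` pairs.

Answer: 110,78 78,159 159,200 200,32 32,239 239,230

Derivation:
Round 1 (k=33): L=110 R=78
Round 2 (k=3): L=78 R=159
Round 3 (k=33): L=159 R=200
Round 4 (k=47): L=200 R=32
Round 5 (k=41): L=32 R=239
Round 6 (k=49): L=239 R=230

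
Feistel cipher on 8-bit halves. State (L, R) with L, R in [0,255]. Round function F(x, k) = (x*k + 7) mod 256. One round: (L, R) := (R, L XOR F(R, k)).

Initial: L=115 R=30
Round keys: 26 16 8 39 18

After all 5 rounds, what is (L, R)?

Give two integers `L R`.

Round 1 (k=26): L=30 R=96
Round 2 (k=16): L=96 R=25
Round 3 (k=8): L=25 R=175
Round 4 (k=39): L=175 R=169
Round 5 (k=18): L=169 R=70

Answer: 169 70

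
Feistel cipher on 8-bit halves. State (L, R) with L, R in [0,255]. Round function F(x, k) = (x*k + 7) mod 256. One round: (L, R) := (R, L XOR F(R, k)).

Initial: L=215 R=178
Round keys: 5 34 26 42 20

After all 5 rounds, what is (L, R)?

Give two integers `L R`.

Answer: 76 0

Derivation:
Round 1 (k=5): L=178 R=86
Round 2 (k=34): L=86 R=193
Round 3 (k=26): L=193 R=247
Round 4 (k=42): L=247 R=76
Round 5 (k=20): L=76 R=0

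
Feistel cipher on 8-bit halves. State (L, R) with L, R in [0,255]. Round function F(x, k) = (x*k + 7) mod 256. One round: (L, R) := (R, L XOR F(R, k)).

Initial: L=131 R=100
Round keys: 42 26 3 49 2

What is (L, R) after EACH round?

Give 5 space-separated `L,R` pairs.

Answer: 100,236 236,155 155,52 52,96 96,243

Derivation:
Round 1 (k=42): L=100 R=236
Round 2 (k=26): L=236 R=155
Round 3 (k=3): L=155 R=52
Round 4 (k=49): L=52 R=96
Round 5 (k=2): L=96 R=243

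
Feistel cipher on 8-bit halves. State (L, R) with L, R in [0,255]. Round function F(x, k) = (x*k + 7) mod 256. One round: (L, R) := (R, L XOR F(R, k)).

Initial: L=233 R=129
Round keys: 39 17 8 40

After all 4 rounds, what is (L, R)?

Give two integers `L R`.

Answer: 184 248

Derivation:
Round 1 (k=39): L=129 R=71
Round 2 (k=17): L=71 R=63
Round 3 (k=8): L=63 R=184
Round 4 (k=40): L=184 R=248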